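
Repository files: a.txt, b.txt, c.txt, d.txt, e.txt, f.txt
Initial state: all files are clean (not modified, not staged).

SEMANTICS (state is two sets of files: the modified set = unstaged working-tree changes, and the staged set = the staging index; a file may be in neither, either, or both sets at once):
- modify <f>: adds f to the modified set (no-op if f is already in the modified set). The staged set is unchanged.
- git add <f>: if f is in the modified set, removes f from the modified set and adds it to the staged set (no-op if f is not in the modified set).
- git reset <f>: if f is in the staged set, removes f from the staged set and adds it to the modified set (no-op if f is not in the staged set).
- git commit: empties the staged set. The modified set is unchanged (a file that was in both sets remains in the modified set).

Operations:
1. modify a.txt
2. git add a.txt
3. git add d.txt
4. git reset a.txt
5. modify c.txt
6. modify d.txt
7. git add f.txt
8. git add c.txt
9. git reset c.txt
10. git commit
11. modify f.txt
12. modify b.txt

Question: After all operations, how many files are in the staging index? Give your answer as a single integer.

Answer: 0

Derivation:
After op 1 (modify a.txt): modified={a.txt} staged={none}
After op 2 (git add a.txt): modified={none} staged={a.txt}
After op 3 (git add d.txt): modified={none} staged={a.txt}
After op 4 (git reset a.txt): modified={a.txt} staged={none}
After op 5 (modify c.txt): modified={a.txt, c.txt} staged={none}
After op 6 (modify d.txt): modified={a.txt, c.txt, d.txt} staged={none}
After op 7 (git add f.txt): modified={a.txt, c.txt, d.txt} staged={none}
After op 8 (git add c.txt): modified={a.txt, d.txt} staged={c.txt}
After op 9 (git reset c.txt): modified={a.txt, c.txt, d.txt} staged={none}
After op 10 (git commit): modified={a.txt, c.txt, d.txt} staged={none}
After op 11 (modify f.txt): modified={a.txt, c.txt, d.txt, f.txt} staged={none}
After op 12 (modify b.txt): modified={a.txt, b.txt, c.txt, d.txt, f.txt} staged={none}
Final staged set: {none} -> count=0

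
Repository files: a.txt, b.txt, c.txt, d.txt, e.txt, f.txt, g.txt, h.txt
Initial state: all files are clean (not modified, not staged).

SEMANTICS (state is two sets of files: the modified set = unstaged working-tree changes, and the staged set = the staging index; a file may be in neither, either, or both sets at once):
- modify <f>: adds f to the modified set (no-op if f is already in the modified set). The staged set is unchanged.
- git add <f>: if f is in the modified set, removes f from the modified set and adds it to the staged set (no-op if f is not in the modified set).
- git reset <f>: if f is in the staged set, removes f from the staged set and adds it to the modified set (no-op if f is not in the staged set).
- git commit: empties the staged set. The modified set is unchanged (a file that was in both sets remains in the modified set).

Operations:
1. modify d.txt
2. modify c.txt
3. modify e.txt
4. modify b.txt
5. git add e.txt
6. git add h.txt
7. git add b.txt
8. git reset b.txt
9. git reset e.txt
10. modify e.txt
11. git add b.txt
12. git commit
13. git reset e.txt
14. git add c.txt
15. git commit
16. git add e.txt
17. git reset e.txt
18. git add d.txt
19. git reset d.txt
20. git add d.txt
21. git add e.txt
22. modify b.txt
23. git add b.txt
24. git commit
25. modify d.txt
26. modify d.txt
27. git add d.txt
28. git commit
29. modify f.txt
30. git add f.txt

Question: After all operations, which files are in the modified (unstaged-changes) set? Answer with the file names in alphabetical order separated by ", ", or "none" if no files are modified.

Answer: none

Derivation:
After op 1 (modify d.txt): modified={d.txt} staged={none}
After op 2 (modify c.txt): modified={c.txt, d.txt} staged={none}
After op 3 (modify e.txt): modified={c.txt, d.txt, e.txt} staged={none}
After op 4 (modify b.txt): modified={b.txt, c.txt, d.txt, e.txt} staged={none}
After op 5 (git add e.txt): modified={b.txt, c.txt, d.txt} staged={e.txt}
After op 6 (git add h.txt): modified={b.txt, c.txt, d.txt} staged={e.txt}
After op 7 (git add b.txt): modified={c.txt, d.txt} staged={b.txt, e.txt}
After op 8 (git reset b.txt): modified={b.txt, c.txt, d.txt} staged={e.txt}
After op 9 (git reset e.txt): modified={b.txt, c.txt, d.txt, e.txt} staged={none}
After op 10 (modify e.txt): modified={b.txt, c.txt, d.txt, e.txt} staged={none}
After op 11 (git add b.txt): modified={c.txt, d.txt, e.txt} staged={b.txt}
After op 12 (git commit): modified={c.txt, d.txt, e.txt} staged={none}
After op 13 (git reset e.txt): modified={c.txt, d.txt, e.txt} staged={none}
After op 14 (git add c.txt): modified={d.txt, e.txt} staged={c.txt}
After op 15 (git commit): modified={d.txt, e.txt} staged={none}
After op 16 (git add e.txt): modified={d.txt} staged={e.txt}
After op 17 (git reset e.txt): modified={d.txt, e.txt} staged={none}
After op 18 (git add d.txt): modified={e.txt} staged={d.txt}
After op 19 (git reset d.txt): modified={d.txt, e.txt} staged={none}
After op 20 (git add d.txt): modified={e.txt} staged={d.txt}
After op 21 (git add e.txt): modified={none} staged={d.txt, e.txt}
After op 22 (modify b.txt): modified={b.txt} staged={d.txt, e.txt}
After op 23 (git add b.txt): modified={none} staged={b.txt, d.txt, e.txt}
After op 24 (git commit): modified={none} staged={none}
After op 25 (modify d.txt): modified={d.txt} staged={none}
After op 26 (modify d.txt): modified={d.txt} staged={none}
After op 27 (git add d.txt): modified={none} staged={d.txt}
After op 28 (git commit): modified={none} staged={none}
After op 29 (modify f.txt): modified={f.txt} staged={none}
After op 30 (git add f.txt): modified={none} staged={f.txt}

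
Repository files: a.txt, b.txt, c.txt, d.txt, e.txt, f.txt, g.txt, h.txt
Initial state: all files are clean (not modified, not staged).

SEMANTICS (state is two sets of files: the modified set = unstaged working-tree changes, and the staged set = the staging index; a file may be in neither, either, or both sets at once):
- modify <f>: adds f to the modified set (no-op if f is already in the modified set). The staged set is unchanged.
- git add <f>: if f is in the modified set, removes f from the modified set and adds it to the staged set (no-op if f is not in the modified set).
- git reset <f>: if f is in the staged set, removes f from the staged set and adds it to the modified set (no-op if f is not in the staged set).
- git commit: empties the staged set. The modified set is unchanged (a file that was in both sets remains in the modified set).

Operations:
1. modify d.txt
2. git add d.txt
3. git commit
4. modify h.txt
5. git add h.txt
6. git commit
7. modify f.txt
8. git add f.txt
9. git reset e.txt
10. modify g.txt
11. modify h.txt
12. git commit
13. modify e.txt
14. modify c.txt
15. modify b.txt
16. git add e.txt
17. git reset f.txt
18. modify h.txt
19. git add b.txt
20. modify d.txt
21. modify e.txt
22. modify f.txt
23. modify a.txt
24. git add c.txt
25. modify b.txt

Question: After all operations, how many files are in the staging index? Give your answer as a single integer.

After op 1 (modify d.txt): modified={d.txt} staged={none}
After op 2 (git add d.txt): modified={none} staged={d.txt}
After op 3 (git commit): modified={none} staged={none}
After op 4 (modify h.txt): modified={h.txt} staged={none}
After op 5 (git add h.txt): modified={none} staged={h.txt}
After op 6 (git commit): modified={none} staged={none}
After op 7 (modify f.txt): modified={f.txt} staged={none}
After op 8 (git add f.txt): modified={none} staged={f.txt}
After op 9 (git reset e.txt): modified={none} staged={f.txt}
After op 10 (modify g.txt): modified={g.txt} staged={f.txt}
After op 11 (modify h.txt): modified={g.txt, h.txt} staged={f.txt}
After op 12 (git commit): modified={g.txt, h.txt} staged={none}
After op 13 (modify e.txt): modified={e.txt, g.txt, h.txt} staged={none}
After op 14 (modify c.txt): modified={c.txt, e.txt, g.txt, h.txt} staged={none}
After op 15 (modify b.txt): modified={b.txt, c.txt, e.txt, g.txt, h.txt} staged={none}
After op 16 (git add e.txt): modified={b.txt, c.txt, g.txt, h.txt} staged={e.txt}
After op 17 (git reset f.txt): modified={b.txt, c.txt, g.txt, h.txt} staged={e.txt}
After op 18 (modify h.txt): modified={b.txt, c.txt, g.txt, h.txt} staged={e.txt}
After op 19 (git add b.txt): modified={c.txt, g.txt, h.txt} staged={b.txt, e.txt}
After op 20 (modify d.txt): modified={c.txt, d.txt, g.txt, h.txt} staged={b.txt, e.txt}
After op 21 (modify e.txt): modified={c.txt, d.txt, e.txt, g.txt, h.txt} staged={b.txt, e.txt}
After op 22 (modify f.txt): modified={c.txt, d.txt, e.txt, f.txt, g.txt, h.txt} staged={b.txt, e.txt}
After op 23 (modify a.txt): modified={a.txt, c.txt, d.txt, e.txt, f.txt, g.txt, h.txt} staged={b.txt, e.txt}
After op 24 (git add c.txt): modified={a.txt, d.txt, e.txt, f.txt, g.txt, h.txt} staged={b.txt, c.txt, e.txt}
After op 25 (modify b.txt): modified={a.txt, b.txt, d.txt, e.txt, f.txt, g.txt, h.txt} staged={b.txt, c.txt, e.txt}
Final staged set: {b.txt, c.txt, e.txt} -> count=3

Answer: 3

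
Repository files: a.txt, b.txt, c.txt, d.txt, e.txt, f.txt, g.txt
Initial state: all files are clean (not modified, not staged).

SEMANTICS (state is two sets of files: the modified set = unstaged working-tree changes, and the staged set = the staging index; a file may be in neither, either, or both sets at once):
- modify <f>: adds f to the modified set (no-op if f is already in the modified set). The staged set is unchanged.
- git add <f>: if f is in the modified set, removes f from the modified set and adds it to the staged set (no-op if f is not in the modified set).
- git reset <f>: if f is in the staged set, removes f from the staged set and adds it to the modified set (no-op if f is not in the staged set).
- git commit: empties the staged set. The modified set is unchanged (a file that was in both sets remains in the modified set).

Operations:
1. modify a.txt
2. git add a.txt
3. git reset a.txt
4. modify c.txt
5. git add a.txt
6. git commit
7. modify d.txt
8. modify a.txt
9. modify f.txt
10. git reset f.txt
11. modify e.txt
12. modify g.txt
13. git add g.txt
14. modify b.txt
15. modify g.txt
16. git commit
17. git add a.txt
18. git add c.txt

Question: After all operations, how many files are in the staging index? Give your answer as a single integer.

After op 1 (modify a.txt): modified={a.txt} staged={none}
After op 2 (git add a.txt): modified={none} staged={a.txt}
After op 3 (git reset a.txt): modified={a.txt} staged={none}
After op 4 (modify c.txt): modified={a.txt, c.txt} staged={none}
After op 5 (git add a.txt): modified={c.txt} staged={a.txt}
After op 6 (git commit): modified={c.txt} staged={none}
After op 7 (modify d.txt): modified={c.txt, d.txt} staged={none}
After op 8 (modify a.txt): modified={a.txt, c.txt, d.txt} staged={none}
After op 9 (modify f.txt): modified={a.txt, c.txt, d.txt, f.txt} staged={none}
After op 10 (git reset f.txt): modified={a.txt, c.txt, d.txt, f.txt} staged={none}
After op 11 (modify e.txt): modified={a.txt, c.txt, d.txt, e.txt, f.txt} staged={none}
After op 12 (modify g.txt): modified={a.txt, c.txt, d.txt, e.txt, f.txt, g.txt} staged={none}
After op 13 (git add g.txt): modified={a.txt, c.txt, d.txt, e.txt, f.txt} staged={g.txt}
After op 14 (modify b.txt): modified={a.txt, b.txt, c.txt, d.txt, e.txt, f.txt} staged={g.txt}
After op 15 (modify g.txt): modified={a.txt, b.txt, c.txt, d.txt, e.txt, f.txt, g.txt} staged={g.txt}
After op 16 (git commit): modified={a.txt, b.txt, c.txt, d.txt, e.txt, f.txt, g.txt} staged={none}
After op 17 (git add a.txt): modified={b.txt, c.txt, d.txt, e.txt, f.txt, g.txt} staged={a.txt}
After op 18 (git add c.txt): modified={b.txt, d.txt, e.txt, f.txt, g.txt} staged={a.txt, c.txt}
Final staged set: {a.txt, c.txt} -> count=2

Answer: 2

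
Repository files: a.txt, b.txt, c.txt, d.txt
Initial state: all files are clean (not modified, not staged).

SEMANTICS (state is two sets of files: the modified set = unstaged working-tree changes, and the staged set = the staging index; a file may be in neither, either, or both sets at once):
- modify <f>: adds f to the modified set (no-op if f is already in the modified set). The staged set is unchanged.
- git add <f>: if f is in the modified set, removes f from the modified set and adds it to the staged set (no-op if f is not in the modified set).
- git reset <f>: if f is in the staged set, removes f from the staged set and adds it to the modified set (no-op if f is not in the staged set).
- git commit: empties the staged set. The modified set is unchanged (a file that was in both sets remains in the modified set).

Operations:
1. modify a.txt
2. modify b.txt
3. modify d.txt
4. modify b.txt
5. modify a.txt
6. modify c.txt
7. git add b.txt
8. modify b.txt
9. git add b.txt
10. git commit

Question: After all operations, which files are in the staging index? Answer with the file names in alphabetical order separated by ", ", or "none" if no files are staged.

Answer: none

Derivation:
After op 1 (modify a.txt): modified={a.txt} staged={none}
After op 2 (modify b.txt): modified={a.txt, b.txt} staged={none}
After op 3 (modify d.txt): modified={a.txt, b.txt, d.txt} staged={none}
After op 4 (modify b.txt): modified={a.txt, b.txt, d.txt} staged={none}
After op 5 (modify a.txt): modified={a.txt, b.txt, d.txt} staged={none}
After op 6 (modify c.txt): modified={a.txt, b.txt, c.txt, d.txt} staged={none}
After op 7 (git add b.txt): modified={a.txt, c.txt, d.txt} staged={b.txt}
After op 8 (modify b.txt): modified={a.txt, b.txt, c.txt, d.txt} staged={b.txt}
After op 9 (git add b.txt): modified={a.txt, c.txt, d.txt} staged={b.txt}
After op 10 (git commit): modified={a.txt, c.txt, d.txt} staged={none}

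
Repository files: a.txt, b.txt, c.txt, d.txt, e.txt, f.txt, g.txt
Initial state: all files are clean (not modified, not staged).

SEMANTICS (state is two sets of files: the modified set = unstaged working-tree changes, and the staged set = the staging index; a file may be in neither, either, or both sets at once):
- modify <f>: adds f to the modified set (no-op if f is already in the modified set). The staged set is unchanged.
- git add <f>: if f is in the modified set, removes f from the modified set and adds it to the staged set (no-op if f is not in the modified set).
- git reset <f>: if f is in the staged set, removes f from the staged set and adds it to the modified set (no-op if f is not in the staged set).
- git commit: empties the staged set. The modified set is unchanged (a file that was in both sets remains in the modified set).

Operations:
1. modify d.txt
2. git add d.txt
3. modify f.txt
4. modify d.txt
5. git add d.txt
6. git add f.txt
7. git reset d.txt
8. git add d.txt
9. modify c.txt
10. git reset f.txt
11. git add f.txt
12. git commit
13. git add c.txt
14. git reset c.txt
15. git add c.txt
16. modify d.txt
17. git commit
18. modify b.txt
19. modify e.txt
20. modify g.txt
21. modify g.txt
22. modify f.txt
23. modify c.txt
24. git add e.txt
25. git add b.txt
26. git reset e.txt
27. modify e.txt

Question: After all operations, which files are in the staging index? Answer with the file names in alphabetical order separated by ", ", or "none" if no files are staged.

After op 1 (modify d.txt): modified={d.txt} staged={none}
After op 2 (git add d.txt): modified={none} staged={d.txt}
After op 3 (modify f.txt): modified={f.txt} staged={d.txt}
After op 4 (modify d.txt): modified={d.txt, f.txt} staged={d.txt}
After op 5 (git add d.txt): modified={f.txt} staged={d.txt}
After op 6 (git add f.txt): modified={none} staged={d.txt, f.txt}
After op 7 (git reset d.txt): modified={d.txt} staged={f.txt}
After op 8 (git add d.txt): modified={none} staged={d.txt, f.txt}
After op 9 (modify c.txt): modified={c.txt} staged={d.txt, f.txt}
After op 10 (git reset f.txt): modified={c.txt, f.txt} staged={d.txt}
After op 11 (git add f.txt): modified={c.txt} staged={d.txt, f.txt}
After op 12 (git commit): modified={c.txt} staged={none}
After op 13 (git add c.txt): modified={none} staged={c.txt}
After op 14 (git reset c.txt): modified={c.txt} staged={none}
After op 15 (git add c.txt): modified={none} staged={c.txt}
After op 16 (modify d.txt): modified={d.txt} staged={c.txt}
After op 17 (git commit): modified={d.txt} staged={none}
After op 18 (modify b.txt): modified={b.txt, d.txt} staged={none}
After op 19 (modify e.txt): modified={b.txt, d.txt, e.txt} staged={none}
After op 20 (modify g.txt): modified={b.txt, d.txt, e.txt, g.txt} staged={none}
After op 21 (modify g.txt): modified={b.txt, d.txt, e.txt, g.txt} staged={none}
After op 22 (modify f.txt): modified={b.txt, d.txt, e.txt, f.txt, g.txt} staged={none}
After op 23 (modify c.txt): modified={b.txt, c.txt, d.txt, e.txt, f.txt, g.txt} staged={none}
After op 24 (git add e.txt): modified={b.txt, c.txt, d.txt, f.txt, g.txt} staged={e.txt}
After op 25 (git add b.txt): modified={c.txt, d.txt, f.txt, g.txt} staged={b.txt, e.txt}
After op 26 (git reset e.txt): modified={c.txt, d.txt, e.txt, f.txt, g.txt} staged={b.txt}
After op 27 (modify e.txt): modified={c.txt, d.txt, e.txt, f.txt, g.txt} staged={b.txt}

Answer: b.txt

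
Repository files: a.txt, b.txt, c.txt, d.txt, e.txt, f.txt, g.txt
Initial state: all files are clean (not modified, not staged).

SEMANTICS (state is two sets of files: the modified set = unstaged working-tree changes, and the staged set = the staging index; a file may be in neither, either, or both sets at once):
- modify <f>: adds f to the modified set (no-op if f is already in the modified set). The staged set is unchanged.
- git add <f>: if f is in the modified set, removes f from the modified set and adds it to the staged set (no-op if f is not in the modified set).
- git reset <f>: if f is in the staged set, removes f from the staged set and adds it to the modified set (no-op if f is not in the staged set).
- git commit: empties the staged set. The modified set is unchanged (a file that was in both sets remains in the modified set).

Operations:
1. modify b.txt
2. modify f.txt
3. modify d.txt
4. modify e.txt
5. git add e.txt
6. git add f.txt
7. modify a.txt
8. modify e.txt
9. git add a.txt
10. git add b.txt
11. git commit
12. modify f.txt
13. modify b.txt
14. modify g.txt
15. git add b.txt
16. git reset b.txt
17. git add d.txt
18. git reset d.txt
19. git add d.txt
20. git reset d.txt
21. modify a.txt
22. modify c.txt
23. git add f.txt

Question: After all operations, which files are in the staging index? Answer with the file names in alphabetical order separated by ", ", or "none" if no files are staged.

After op 1 (modify b.txt): modified={b.txt} staged={none}
After op 2 (modify f.txt): modified={b.txt, f.txt} staged={none}
After op 3 (modify d.txt): modified={b.txt, d.txt, f.txt} staged={none}
After op 4 (modify e.txt): modified={b.txt, d.txt, e.txt, f.txt} staged={none}
After op 5 (git add e.txt): modified={b.txt, d.txt, f.txt} staged={e.txt}
After op 6 (git add f.txt): modified={b.txt, d.txt} staged={e.txt, f.txt}
After op 7 (modify a.txt): modified={a.txt, b.txt, d.txt} staged={e.txt, f.txt}
After op 8 (modify e.txt): modified={a.txt, b.txt, d.txt, e.txt} staged={e.txt, f.txt}
After op 9 (git add a.txt): modified={b.txt, d.txt, e.txt} staged={a.txt, e.txt, f.txt}
After op 10 (git add b.txt): modified={d.txt, e.txt} staged={a.txt, b.txt, e.txt, f.txt}
After op 11 (git commit): modified={d.txt, e.txt} staged={none}
After op 12 (modify f.txt): modified={d.txt, e.txt, f.txt} staged={none}
After op 13 (modify b.txt): modified={b.txt, d.txt, e.txt, f.txt} staged={none}
After op 14 (modify g.txt): modified={b.txt, d.txt, e.txt, f.txt, g.txt} staged={none}
After op 15 (git add b.txt): modified={d.txt, e.txt, f.txt, g.txt} staged={b.txt}
After op 16 (git reset b.txt): modified={b.txt, d.txt, e.txt, f.txt, g.txt} staged={none}
After op 17 (git add d.txt): modified={b.txt, e.txt, f.txt, g.txt} staged={d.txt}
After op 18 (git reset d.txt): modified={b.txt, d.txt, e.txt, f.txt, g.txt} staged={none}
After op 19 (git add d.txt): modified={b.txt, e.txt, f.txt, g.txt} staged={d.txt}
After op 20 (git reset d.txt): modified={b.txt, d.txt, e.txt, f.txt, g.txt} staged={none}
After op 21 (modify a.txt): modified={a.txt, b.txt, d.txt, e.txt, f.txt, g.txt} staged={none}
After op 22 (modify c.txt): modified={a.txt, b.txt, c.txt, d.txt, e.txt, f.txt, g.txt} staged={none}
After op 23 (git add f.txt): modified={a.txt, b.txt, c.txt, d.txt, e.txt, g.txt} staged={f.txt}

Answer: f.txt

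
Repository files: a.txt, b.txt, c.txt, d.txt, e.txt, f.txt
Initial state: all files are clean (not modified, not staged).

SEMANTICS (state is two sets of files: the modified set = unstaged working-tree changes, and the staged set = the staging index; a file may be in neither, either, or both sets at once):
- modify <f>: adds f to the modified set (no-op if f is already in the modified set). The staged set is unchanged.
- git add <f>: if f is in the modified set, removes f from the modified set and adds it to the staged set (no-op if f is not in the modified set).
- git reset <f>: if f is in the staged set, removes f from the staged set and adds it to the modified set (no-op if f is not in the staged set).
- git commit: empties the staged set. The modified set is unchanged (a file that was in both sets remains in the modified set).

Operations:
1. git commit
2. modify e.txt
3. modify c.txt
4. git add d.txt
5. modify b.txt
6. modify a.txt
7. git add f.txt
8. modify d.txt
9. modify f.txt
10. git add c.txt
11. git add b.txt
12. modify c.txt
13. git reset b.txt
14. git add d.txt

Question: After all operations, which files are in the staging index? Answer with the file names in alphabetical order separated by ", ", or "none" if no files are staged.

Answer: c.txt, d.txt

Derivation:
After op 1 (git commit): modified={none} staged={none}
After op 2 (modify e.txt): modified={e.txt} staged={none}
After op 3 (modify c.txt): modified={c.txt, e.txt} staged={none}
After op 4 (git add d.txt): modified={c.txt, e.txt} staged={none}
After op 5 (modify b.txt): modified={b.txt, c.txt, e.txt} staged={none}
After op 6 (modify a.txt): modified={a.txt, b.txt, c.txt, e.txt} staged={none}
After op 7 (git add f.txt): modified={a.txt, b.txt, c.txt, e.txt} staged={none}
After op 8 (modify d.txt): modified={a.txt, b.txt, c.txt, d.txt, e.txt} staged={none}
After op 9 (modify f.txt): modified={a.txt, b.txt, c.txt, d.txt, e.txt, f.txt} staged={none}
After op 10 (git add c.txt): modified={a.txt, b.txt, d.txt, e.txt, f.txt} staged={c.txt}
After op 11 (git add b.txt): modified={a.txt, d.txt, e.txt, f.txt} staged={b.txt, c.txt}
After op 12 (modify c.txt): modified={a.txt, c.txt, d.txt, e.txt, f.txt} staged={b.txt, c.txt}
After op 13 (git reset b.txt): modified={a.txt, b.txt, c.txt, d.txt, e.txt, f.txt} staged={c.txt}
After op 14 (git add d.txt): modified={a.txt, b.txt, c.txt, e.txt, f.txt} staged={c.txt, d.txt}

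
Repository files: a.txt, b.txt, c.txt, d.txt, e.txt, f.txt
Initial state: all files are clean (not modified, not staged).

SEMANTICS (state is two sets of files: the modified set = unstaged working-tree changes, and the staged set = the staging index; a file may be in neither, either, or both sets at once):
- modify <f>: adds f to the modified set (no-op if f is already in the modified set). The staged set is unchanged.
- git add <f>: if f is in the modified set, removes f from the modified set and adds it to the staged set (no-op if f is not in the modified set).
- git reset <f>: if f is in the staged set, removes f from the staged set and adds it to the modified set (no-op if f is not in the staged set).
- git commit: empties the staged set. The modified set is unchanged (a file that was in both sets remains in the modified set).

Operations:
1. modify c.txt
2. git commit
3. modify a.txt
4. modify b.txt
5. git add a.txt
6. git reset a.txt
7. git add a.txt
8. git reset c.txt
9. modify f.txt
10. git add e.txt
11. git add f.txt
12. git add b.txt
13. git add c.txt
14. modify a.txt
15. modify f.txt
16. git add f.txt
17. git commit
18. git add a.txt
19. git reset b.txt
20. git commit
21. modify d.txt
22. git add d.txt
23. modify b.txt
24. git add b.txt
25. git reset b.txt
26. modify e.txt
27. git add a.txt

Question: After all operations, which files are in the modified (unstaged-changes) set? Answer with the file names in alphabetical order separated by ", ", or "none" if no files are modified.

Answer: b.txt, e.txt

Derivation:
After op 1 (modify c.txt): modified={c.txt} staged={none}
After op 2 (git commit): modified={c.txt} staged={none}
After op 3 (modify a.txt): modified={a.txt, c.txt} staged={none}
After op 4 (modify b.txt): modified={a.txt, b.txt, c.txt} staged={none}
After op 5 (git add a.txt): modified={b.txt, c.txt} staged={a.txt}
After op 6 (git reset a.txt): modified={a.txt, b.txt, c.txt} staged={none}
After op 7 (git add a.txt): modified={b.txt, c.txt} staged={a.txt}
After op 8 (git reset c.txt): modified={b.txt, c.txt} staged={a.txt}
After op 9 (modify f.txt): modified={b.txt, c.txt, f.txt} staged={a.txt}
After op 10 (git add e.txt): modified={b.txt, c.txt, f.txt} staged={a.txt}
After op 11 (git add f.txt): modified={b.txt, c.txt} staged={a.txt, f.txt}
After op 12 (git add b.txt): modified={c.txt} staged={a.txt, b.txt, f.txt}
After op 13 (git add c.txt): modified={none} staged={a.txt, b.txt, c.txt, f.txt}
After op 14 (modify a.txt): modified={a.txt} staged={a.txt, b.txt, c.txt, f.txt}
After op 15 (modify f.txt): modified={a.txt, f.txt} staged={a.txt, b.txt, c.txt, f.txt}
After op 16 (git add f.txt): modified={a.txt} staged={a.txt, b.txt, c.txt, f.txt}
After op 17 (git commit): modified={a.txt} staged={none}
After op 18 (git add a.txt): modified={none} staged={a.txt}
After op 19 (git reset b.txt): modified={none} staged={a.txt}
After op 20 (git commit): modified={none} staged={none}
After op 21 (modify d.txt): modified={d.txt} staged={none}
After op 22 (git add d.txt): modified={none} staged={d.txt}
After op 23 (modify b.txt): modified={b.txt} staged={d.txt}
After op 24 (git add b.txt): modified={none} staged={b.txt, d.txt}
After op 25 (git reset b.txt): modified={b.txt} staged={d.txt}
After op 26 (modify e.txt): modified={b.txt, e.txt} staged={d.txt}
After op 27 (git add a.txt): modified={b.txt, e.txt} staged={d.txt}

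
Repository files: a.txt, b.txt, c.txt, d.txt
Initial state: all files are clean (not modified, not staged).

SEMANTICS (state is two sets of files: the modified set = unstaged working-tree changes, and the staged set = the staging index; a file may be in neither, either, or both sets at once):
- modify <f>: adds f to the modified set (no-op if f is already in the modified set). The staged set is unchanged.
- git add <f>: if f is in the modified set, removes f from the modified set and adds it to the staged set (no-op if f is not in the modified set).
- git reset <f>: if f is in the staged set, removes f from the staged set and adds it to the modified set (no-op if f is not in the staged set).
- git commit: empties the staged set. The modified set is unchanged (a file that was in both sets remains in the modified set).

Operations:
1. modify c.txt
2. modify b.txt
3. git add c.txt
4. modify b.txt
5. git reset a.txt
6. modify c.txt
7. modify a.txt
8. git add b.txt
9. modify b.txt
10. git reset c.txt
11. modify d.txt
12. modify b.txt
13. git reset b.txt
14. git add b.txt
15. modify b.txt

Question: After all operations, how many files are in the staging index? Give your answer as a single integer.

After op 1 (modify c.txt): modified={c.txt} staged={none}
After op 2 (modify b.txt): modified={b.txt, c.txt} staged={none}
After op 3 (git add c.txt): modified={b.txt} staged={c.txt}
After op 4 (modify b.txt): modified={b.txt} staged={c.txt}
After op 5 (git reset a.txt): modified={b.txt} staged={c.txt}
After op 6 (modify c.txt): modified={b.txt, c.txt} staged={c.txt}
After op 7 (modify a.txt): modified={a.txt, b.txt, c.txt} staged={c.txt}
After op 8 (git add b.txt): modified={a.txt, c.txt} staged={b.txt, c.txt}
After op 9 (modify b.txt): modified={a.txt, b.txt, c.txt} staged={b.txt, c.txt}
After op 10 (git reset c.txt): modified={a.txt, b.txt, c.txt} staged={b.txt}
After op 11 (modify d.txt): modified={a.txt, b.txt, c.txt, d.txt} staged={b.txt}
After op 12 (modify b.txt): modified={a.txt, b.txt, c.txt, d.txt} staged={b.txt}
After op 13 (git reset b.txt): modified={a.txt, b.txt, c.txt, d.txt} staged={none}
After op 14 (git add b.txt): modified={a.txt, c.txt, d.txt} staged={b.txt}
After op 15 (modify b.txt): modified={a.txt, b.txt, c.txt, d.txt} staged={b.txt}
Final staged set: {b.txt} -> count=1

Answer: 1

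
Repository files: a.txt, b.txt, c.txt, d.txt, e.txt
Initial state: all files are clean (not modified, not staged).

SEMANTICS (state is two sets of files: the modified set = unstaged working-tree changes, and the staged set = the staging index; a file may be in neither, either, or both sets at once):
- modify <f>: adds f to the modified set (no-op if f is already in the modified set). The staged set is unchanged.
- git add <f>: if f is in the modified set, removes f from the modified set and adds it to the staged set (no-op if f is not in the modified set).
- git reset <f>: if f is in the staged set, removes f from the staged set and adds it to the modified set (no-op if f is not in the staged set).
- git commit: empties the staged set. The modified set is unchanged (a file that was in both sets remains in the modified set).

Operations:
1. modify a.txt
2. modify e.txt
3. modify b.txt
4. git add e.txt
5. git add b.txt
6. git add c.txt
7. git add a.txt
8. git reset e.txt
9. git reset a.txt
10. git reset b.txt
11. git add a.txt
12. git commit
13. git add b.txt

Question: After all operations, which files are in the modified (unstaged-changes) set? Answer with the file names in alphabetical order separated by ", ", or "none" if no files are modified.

Answer: e.txt

Derivation:
After op 1 (modify a.txt): modified={a.txt} staged={none}
After op 2 (modify e.txt): modified={a.txt, e.txt} staged={none}
After op 3 (modify b.txt): modified={a.txt, b.txt, e.txt} staged={none}
After op 4 (git add e.txt): modified={a.txt, b.txt} staged={e.txt}
After op 5 (git add b.txt): modified={a.txt} staged={b.txt, e.txt}
After op 6 (git add c.txt): modified={a.txt} staged={b.txt, e.txt}
After op 7 (git add a.txt): modified={none} staged={a.txt, b.txt, e.txt}
After op 8 (git reset e.txt): modified={e.txt} staged={a.txt, b.txt}
After op 9 (git reset a.txt): modified={a.txt, e.txt} staged={b.txt}
After op 10 (git reset b.txt): modified={a.txt, b.txt, e.txt} staged={none}
After op 11 (git add a.txt): modified={b.txt, e.txt} staged={a.txt}
After op 12 (git commit): modified={b.txt, e.txt} staged={none}
After op 13 (git add b.txt): modified={e.txt} staged={b.txt}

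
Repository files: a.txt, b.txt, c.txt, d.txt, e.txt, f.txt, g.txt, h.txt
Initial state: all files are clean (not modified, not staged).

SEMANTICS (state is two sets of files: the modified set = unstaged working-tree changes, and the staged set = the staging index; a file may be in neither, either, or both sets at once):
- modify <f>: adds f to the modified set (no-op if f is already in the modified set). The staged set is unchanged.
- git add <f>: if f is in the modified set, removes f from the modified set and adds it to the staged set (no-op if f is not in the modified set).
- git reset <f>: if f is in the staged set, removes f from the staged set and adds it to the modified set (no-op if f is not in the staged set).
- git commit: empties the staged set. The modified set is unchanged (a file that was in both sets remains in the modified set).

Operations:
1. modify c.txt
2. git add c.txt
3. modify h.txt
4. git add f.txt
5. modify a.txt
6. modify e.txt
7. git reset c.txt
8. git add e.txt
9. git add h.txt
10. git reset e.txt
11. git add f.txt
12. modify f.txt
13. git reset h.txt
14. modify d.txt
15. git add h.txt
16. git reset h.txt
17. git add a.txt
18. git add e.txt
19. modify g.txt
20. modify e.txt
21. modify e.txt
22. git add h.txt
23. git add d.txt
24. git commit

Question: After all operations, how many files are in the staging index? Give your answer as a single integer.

Answer: 0

Derivation:
After op 1 (modify c.txt): modified={c.txt} staged={none}
After op 2 (git add c.txt): modified={none} staged={c.txt}
After op 3 (modify h.txt): modified={h.txt} staged={c.txt}
After op 4 (git add f.txt): modified={h.txt} staged={c.txt}
After op 5 (modify a.txt): modified={a.txt, h.txt} staged={c.txt}
After op 6 (modify e.txt): modified={a.txt, e.txt, h.txt} staged={c.txt}
After op 7 (git reset c.txt): modified={a.txt, c.txt, e.txt, h.txt} staged={none}
After op 8 (git add e.txt): modified={a.txt, c.txt, h.txt} staged={e.txt}
After op 9 (git add h.txt): modified={a.txt, c.txt} staged={e.txt, h.txt}
After op 10 (git reset e.txt): modified={a.txt, c.txt, e.txt} staged={h.txt}
After op 11 (git add f.txt): modified={a.txt, c.txt, e.txt} staged={h.txt}
After op 12 (modify f.txt): modified={a.txt, c.txt, e.txt, f.txt} staged={h.txt}
After op 13 (git reset h.txt): modified={a.txt, c.txt, e.txt, f.txt, h.txt} staged={none}
After op 14 (modify d.txt): modified={a.txt, c.txt, d.txt, e.txt, f.txt, h.txt} staged={none}
After op 15 (git add h.txt): modified={a.txt, c.txt, d.txt, e.txt, f.txt} staged={h.txt}
After op 16 (git reset h.txt): modified={a.txt, c.txt, d.txt, e.txt, f.txt, h.txt} staged={none}
After op 17 (git add a.txt): modified={c.txt, d.txt, e.txt, f.txt, h.txt} staged={a.txt}
After op 18 (git add e.txt): modified={c.txt, d.txt, f.txt, h.txt} staged={a.txt, e.txt}
After op 19 (modify g.txt): modified={c.txt, d.txt, f.txt, g.txt, h.txt} staged={a.txt, e.txt}
After op 20 (modify e.txt): modified={c.txt, d.txt, e.txt, f.txt, g.txt, h.txt} staged={a.txt, e.txt}
After op 21 (modify e.txt): modified={c.txt, d.txt, e.txt, f.txt, g.txt, h.txt} staged={a.txt, e.txt}
After op 22 (git add h.txt): modified={c.txt, d.txt, e.txt, f.txt, g.txt} staged={a.txt, e.txt, h.txt}
After op 23 (git add d.txt): modified={c.txt, e.txt, f.txt, g.txt} staged={a.txt, d.txt, e.txt, h.txt}
After op 24 (git commit): modified={c.txt, e.txt, f.txt, g.txt} staged={none}
Final staged set: {none} -> count=0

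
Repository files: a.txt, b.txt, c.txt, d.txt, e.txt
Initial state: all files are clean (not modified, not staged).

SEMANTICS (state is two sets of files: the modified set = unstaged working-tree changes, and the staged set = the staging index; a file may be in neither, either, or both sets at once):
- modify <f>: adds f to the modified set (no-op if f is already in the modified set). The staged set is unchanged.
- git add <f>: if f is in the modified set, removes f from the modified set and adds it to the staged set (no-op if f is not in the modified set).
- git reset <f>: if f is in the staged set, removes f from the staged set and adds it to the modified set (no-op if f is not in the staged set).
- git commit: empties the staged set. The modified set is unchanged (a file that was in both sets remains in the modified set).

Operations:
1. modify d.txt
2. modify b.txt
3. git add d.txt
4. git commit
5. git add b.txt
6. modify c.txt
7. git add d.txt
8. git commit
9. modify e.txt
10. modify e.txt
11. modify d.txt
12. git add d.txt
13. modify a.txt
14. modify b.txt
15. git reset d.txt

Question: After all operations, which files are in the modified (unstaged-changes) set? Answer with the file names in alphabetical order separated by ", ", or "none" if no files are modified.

After op 1 (modify d.txt): modified={d.txt} staged={none}
After op 2 (modify b.txt): modified={b.txt, d.txt} staged={none}
After op 3 (git add d.txt): modified={b.txt} staged={d.txt}
After op 4 (git commit): modified={b.txt} staged={none}
After op 5 (git add b.txt): modified={none} staged={b.txt}
After op 6 (modify c.txt): modified={c.txt} staged={b.txt}
After op 7 (git add d.txt): modified={c.txt} staged={b.txt}
After op 8 (git commit): modified={c.txt} staged={none}
After op 9 (modify e.txt): modified={c.txt, e.txt} staged={none}
After op 10 (modify e.txt): modified={c.txt, e.txt} staged={none}
After op 11 (modify d.txt): modified={c.txt, d.txt, e.txt} staged={none}
After op 12 (git add d.txt): modified={c.txt, e.txt} staged={d.txt}
After op 13 (modify a.txt): modified={a.txt, c.txt, e.txt} staged={d.txt}
After op 14 (modify b.txt): modified={a.txt, b.txt, c.txt, e.txt} staged={d.txt}
After op 15 (git reset d.txt): modified={a.txt, b.txt, c.txt, d.txt, e.txt} staged={none}

Answer: a.txt, b.txt, c.txt, d.txt, e.txt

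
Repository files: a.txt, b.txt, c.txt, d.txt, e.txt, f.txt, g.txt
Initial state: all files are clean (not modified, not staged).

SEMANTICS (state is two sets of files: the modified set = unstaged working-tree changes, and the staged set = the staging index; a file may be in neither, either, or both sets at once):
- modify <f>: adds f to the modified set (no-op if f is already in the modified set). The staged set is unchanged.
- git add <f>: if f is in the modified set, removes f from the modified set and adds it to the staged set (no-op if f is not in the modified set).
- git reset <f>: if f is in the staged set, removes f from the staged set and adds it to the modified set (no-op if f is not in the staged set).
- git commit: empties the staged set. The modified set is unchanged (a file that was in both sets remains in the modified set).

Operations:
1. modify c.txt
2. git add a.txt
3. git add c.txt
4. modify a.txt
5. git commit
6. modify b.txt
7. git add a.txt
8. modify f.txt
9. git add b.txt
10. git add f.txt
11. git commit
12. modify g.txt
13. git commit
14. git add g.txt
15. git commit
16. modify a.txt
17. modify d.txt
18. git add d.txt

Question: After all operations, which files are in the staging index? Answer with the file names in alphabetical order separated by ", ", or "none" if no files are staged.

Answer: d.txt

Derivation:
After op 1 (modify c.txt): modified={c.txt} staged={none}
After op 2 (git add a.txt): modified={c.txt} staged={none}
After op 3 (git add c.txt): modified={none} staged={c.txt}
After op 4 (modify a.txt): modified={a.txt} staged={c.txt}
After op 5 (git commit): modified={a.txt} staged={none}
After op 6 (modify b.txt): modified={a.txt, b.txt} staged={none}
After op 7 (git add a.txt): modified={b.txt} staged={a.txt}
After op 8 (modify f.txt): modified={b.txt, f.txt} staged={a.txt}
After op 9 (git add b.txt): modified={f.txt} staged={a.txt, b.txt}
After op 10 (git add f.txt): modified={none} staged={a.txt, b.txt, f.txt}
After op 11 (git commit): modified={none} staged={none}
After op 12 (modify g.txt): modified={g.txt} staged={none}
After op 13 (git commit): modified={g.txt} staged={none}
After op 14 (git add g.txt): modified={none} staged={g.txt}
After op 15 (git commit): modified={none} staged={none}
After op 16 (modify a.txt): modified={a.txt} staged={none}
After op 17 (modify d.txt): modified={a.txt, d.txt} staged={none}
After op 18 (git add d.txt): modified={a.txt} staged={d.txt}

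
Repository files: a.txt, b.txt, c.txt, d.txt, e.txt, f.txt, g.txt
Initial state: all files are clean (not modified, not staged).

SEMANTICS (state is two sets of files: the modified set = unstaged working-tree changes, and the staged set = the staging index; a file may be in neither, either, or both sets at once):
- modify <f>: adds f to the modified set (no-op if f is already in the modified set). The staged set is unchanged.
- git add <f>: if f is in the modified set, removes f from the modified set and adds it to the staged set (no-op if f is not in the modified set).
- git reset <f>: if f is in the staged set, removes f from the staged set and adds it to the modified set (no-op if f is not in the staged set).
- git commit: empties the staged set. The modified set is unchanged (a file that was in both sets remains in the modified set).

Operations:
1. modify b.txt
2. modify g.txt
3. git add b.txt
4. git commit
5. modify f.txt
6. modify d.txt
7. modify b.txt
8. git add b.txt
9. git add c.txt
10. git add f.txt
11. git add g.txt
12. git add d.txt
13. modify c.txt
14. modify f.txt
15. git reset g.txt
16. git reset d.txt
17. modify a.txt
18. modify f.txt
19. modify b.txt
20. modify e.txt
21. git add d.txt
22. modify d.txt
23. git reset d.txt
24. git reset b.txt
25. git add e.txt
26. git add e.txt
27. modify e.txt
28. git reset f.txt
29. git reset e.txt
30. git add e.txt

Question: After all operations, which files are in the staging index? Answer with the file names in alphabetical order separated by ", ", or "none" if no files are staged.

After op 1 (modify b.txt): modified={b.txt} staged={none}
After op 2 (modify g.txt): modified={b.txt, g.txt} staged={none}
After op 3 (git add b.txt): modified={g.txt} staged={b.txt}
After op 4 (git commit): modified={g.txt} staged={none}
After op 5 (modify f.txt): modified={f.txt, g.txt} staged={none}
After op 6 (modify d.txt): modified={d.txt, f.txt, g.txt} staged={none}
After op 7 (modify b.txt): modified={b.txt, d.txt, f.txt, g.txt} staged={none}
After op 8 (git add b.txt): modified={d.txt, f.txt, g.txt} staged={b.txt}
After op 9 (git add c.txt): modified={d.txt, f.txt, g.txt} staged={b.txt}
After op 10 (git add f.txt): modified={d.txt, g.txt} staged={b.txt, f.txt}
After op 11 (git add g.txt): modified={d.txt} staged={b.txt, f.txt, g.txt}
After op 12 (git add d.txt): modified={none} staged={b.txt, d.txt, f.txt, g.txt}
After op 13 (modify c.txt): modified={c.txt} staged={b.txt, d.txt, f.txt, g.txt}
After op 14 (modify f.txt): modified={c.txt, f.txt} staged={b.txt, d.txt, f.txt, g.txt}
After op 15 (git reset g.txt): modified={c.txt, f.txt, g.txt} staged={b.txt, d.txt, f.txt}
After op 16 (git reset d.txt): modified={c.txt, d.txt, f.txt, g.txt} staged={b.txt, f.txt}
After op 17 (modify a.txt): modified={a.txt, c.txt, d.txt, f.txt, g.txt} staged={b.txt, f.txt}
After op 18 (modify f.txt): modified={a.txt, c.txt, d.txt, f.txt, g.txt} staged={b.txt, f.txt}
After op 19 (modify b.txt): modified={a.txt, b.txt, c.txt, d.txt, f.txt, g.txt} staged={b.txt, f.txt}
After op 20 (modify e.txt): modified={a.txt, b.txt, c.txt, d.txt, e.txt, f.txt, g.txt} staged={b.txt, f.txt}
After op 21 (git add d.txt): modified={a.txt, b.txt, c.txt, e.txt, f.txt, g.txt} staged={b.txt, d.txt, f.txt}
After op 22 (modify d.txt): modified={a.txt, b.txt, c.txt, d.txt, e.txt, f.txt, g.txt} staged={b.txt, d.txt, f.txt}
After op 23 (git reset d.txt): modified={a.txt, b.txt, c.txt, d.txt, e.txt, f.txt, g.txt} staged={b.txt, f.txt}
After op 24 (git reset b.txt): modified={a.txt, b.txt, c.txt, d.txt, e.txt, f.txt, g.txt} staged={f.txt}
After op 25 (git add e.txt): modified={a.txt, b.txt, c.txt, d.txt, f.txt, g.txt} staged={e.txt, f.txt}
After op 26 (git add e.txt): modified={a.txt, b.txt, c.txt, d.txt, f.txt, g.txt} staged={e.txt, f.txt}
After op 27 (modify e.txt): modified={a.txt, b.txt, c.txt, d.txt, e.txt, f.txt, g.txt} staged={e.txt, f.txt}
After op 28 (git reset f.txt): modified={a.txt, b.txt, c.txt, d.txt, e.txt, f.txt, g.txt} staged={e.txt}
After op 29 (git reset e.txt): modified={a.txt, b.txt, c.txt, d.txt, e.txt, f.txt, g.txt} staged={none}
After op 30 (git add e.txt): modified={a.txt, b.txt, c.txt, d.txt, f.txt, g.txt} staged={e.txt}

Answer: e.txt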